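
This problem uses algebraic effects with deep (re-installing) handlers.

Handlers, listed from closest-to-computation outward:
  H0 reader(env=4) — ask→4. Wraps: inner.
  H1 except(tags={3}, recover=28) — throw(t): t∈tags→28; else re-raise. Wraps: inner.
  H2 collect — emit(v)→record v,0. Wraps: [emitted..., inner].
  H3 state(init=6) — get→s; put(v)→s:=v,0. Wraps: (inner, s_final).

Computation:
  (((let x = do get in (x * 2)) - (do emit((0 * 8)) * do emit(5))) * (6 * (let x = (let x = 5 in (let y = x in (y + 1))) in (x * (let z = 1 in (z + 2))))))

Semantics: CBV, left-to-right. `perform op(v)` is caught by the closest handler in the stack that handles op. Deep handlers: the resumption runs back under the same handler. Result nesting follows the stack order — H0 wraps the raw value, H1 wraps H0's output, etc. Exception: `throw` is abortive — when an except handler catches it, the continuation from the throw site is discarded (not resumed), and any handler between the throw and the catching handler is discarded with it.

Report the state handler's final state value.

Answer: 6

Evaluation trace:
get @ H3 ⇒ 6
emit(0) @ H2 ⇒ out+=0
emit(5) @ H2 ⇒ out+=5
H0 returns 1296
H1 returns 1296
H2 returns [0, 5, 1296]
H3 returns ([0, 5, 1296], 6)
= ([0, 5, 1296], 6)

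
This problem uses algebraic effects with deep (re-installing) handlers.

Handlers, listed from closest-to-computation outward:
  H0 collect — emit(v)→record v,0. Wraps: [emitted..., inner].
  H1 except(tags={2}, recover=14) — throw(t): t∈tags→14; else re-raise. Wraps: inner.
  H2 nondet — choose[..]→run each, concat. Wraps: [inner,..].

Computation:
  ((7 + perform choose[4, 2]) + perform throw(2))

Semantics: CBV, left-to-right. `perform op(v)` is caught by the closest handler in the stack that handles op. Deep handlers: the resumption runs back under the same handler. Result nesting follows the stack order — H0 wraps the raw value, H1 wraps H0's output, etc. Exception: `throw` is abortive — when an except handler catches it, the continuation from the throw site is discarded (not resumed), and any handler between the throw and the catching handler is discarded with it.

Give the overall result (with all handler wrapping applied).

Answer: [14, 14]

Step-by-step:
choose[4, 2] @ H2
  branch[0] choose=4:
    throw(2) @ H1 caught ⇒ 14
    H2 returns [14]
  branch[1] choose=2:
    throw(2) @ H1 caught ⇒ 14
    H2 returns [14]
= [14, 14]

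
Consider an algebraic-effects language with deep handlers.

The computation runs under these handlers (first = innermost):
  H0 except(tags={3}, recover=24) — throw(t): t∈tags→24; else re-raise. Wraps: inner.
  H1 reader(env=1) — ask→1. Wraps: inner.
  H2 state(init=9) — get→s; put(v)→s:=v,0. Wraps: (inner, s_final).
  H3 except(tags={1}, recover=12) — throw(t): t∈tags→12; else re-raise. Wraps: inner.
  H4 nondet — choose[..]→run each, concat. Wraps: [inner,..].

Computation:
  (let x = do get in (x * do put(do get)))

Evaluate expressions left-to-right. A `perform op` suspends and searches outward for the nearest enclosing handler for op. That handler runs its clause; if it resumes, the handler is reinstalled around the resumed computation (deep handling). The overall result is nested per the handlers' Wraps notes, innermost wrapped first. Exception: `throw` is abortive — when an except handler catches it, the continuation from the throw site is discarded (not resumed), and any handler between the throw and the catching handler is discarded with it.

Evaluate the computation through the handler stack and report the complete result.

Answer: [(0, 9)]

Evaluation trace:
get @ H2 ⇒ 9
get @ H2 ⇒ 9
put(9) @ H2 ⇒ s:=9
H0 returns 0
H1 returns 0
H2 returns (0, 9)
H3 returns (0, 9)
H4 returns [(0, 9)]
= [(0, 9)]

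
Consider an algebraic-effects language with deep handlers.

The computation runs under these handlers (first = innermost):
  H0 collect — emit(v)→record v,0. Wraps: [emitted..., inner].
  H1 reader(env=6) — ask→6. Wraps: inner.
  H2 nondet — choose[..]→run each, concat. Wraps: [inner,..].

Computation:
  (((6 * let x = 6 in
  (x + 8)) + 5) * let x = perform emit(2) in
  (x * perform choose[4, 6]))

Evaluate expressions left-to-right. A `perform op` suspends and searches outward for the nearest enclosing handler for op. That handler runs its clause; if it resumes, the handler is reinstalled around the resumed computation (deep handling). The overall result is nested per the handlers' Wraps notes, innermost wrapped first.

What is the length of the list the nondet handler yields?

Answer: 2

Step-by-step:
emit(2) @ H0 ⇒ out+=2
choose[4, 6] @ H2
  branch[0] choose=4:
    H0 returns [2, 0]
    H1 returns [2, 0]
    H2 returns [[2, 0]]
  branch[1] choose=6:
    H0 returns [2, 0]
    H1 returns [2, 0]
    H2 returns [[2, 0]]
= [[2, 0], [2, 0]]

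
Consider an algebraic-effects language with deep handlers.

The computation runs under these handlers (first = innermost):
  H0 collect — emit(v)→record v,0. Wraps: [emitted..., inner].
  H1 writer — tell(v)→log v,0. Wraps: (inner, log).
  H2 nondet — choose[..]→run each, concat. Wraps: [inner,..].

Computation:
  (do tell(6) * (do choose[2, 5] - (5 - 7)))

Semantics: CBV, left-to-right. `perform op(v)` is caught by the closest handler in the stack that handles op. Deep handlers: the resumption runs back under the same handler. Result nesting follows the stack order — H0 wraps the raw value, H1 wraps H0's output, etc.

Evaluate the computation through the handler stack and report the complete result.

Step-by-step:
tell(6) @ H1 ⇒ log+=6
choose[2, 5] @ H2
  branch[0] choose=2:
    H0 returns [0]
    H1 returns ([0], (6))
    H2 returns [([0], (6))]
  branch[1] choose=5:
    H0 returns [0]
    H1 returns ([0], (6))
    H2 returns [([0], (6))]
= [([0], (6)), ([0], (6))]

Answer: [([0], (6)), ([0], (6))]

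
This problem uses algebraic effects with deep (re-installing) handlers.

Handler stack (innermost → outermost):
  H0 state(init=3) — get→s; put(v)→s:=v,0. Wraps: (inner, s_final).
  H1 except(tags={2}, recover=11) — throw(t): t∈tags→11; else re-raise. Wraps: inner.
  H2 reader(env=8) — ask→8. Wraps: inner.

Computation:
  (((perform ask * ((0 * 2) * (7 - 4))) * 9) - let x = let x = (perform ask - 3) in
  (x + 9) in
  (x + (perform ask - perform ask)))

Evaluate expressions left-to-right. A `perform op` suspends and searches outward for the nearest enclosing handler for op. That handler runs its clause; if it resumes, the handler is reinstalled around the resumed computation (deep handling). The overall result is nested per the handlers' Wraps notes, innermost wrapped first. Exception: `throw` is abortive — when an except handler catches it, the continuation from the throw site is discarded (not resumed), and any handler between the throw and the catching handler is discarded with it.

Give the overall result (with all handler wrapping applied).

Answer: (-14, 3)

Working:
ask @ H2 ⇒ 8
ask @ H2 ⇒ 8
ask @ H2 ⇒ 8
ask @ H2 ⇒ 8
H0 returns (-14, 3)
H1 returns (-14, 3)
H2 returns (-14, 3)
= (-14, 3)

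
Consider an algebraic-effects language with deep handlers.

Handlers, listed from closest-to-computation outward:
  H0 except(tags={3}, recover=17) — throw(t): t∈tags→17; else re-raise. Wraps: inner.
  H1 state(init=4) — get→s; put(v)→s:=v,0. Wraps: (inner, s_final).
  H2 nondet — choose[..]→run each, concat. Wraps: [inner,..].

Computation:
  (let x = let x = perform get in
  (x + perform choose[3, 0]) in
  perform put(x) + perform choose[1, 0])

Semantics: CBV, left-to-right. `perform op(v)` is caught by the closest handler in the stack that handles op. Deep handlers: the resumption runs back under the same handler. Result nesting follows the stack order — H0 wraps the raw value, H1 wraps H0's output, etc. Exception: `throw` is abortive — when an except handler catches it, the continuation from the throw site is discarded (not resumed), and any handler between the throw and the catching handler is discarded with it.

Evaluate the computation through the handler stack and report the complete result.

Answer: [(1, 7), (0, 7), (1, 4), (0, 4)]

Working:
get @ H1 ⇒ 4
choose[3, 0] @ H2
  branch[0] choose=3:
    put(7) @ H1 ⇒ s:=7
    choose[1, 0] @ H2
      branch[0] choose=1:
        H0 returns 1
        H1 returns (1, 7)
        H2 returns [(1, 7)]
      branch[1] choose=0:
        H0 returns 0
        H1 returns (0, 7)
        H2 returns [(0, 7)]
  branch[1] choose=0:
    put(4) @ H1 ⇒ s:=4
    choose[1, 0] @ H2
      branch[0] choose=1:
        H0 returns 1
        H1 returns (1, 4)
        H2 returns [(1, 4)]
      branch[1] choose=0:
        H0 returns 0
        H1 returns (0, 4)
        H2 returns [(0, 4)]
= [(1, 7), (0, 7), (1, 4), (0, 4)]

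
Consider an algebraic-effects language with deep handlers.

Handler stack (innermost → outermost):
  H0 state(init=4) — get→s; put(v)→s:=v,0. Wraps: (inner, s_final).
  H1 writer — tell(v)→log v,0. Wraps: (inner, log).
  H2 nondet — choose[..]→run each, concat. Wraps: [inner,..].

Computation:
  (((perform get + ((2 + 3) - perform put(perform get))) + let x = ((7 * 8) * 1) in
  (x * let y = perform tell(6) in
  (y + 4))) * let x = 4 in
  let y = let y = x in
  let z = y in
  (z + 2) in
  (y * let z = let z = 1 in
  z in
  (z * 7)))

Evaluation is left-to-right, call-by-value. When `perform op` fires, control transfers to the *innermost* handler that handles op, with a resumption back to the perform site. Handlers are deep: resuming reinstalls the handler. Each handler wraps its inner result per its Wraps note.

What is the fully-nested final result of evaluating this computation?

Evaluation trace:
get @ H0 ⇒ 4
get @ H0 ⇒ 4
put(4) @ H0 ⇒ s:=4
tell(6) @ H1 ⇒ log+=6
H0 returns (9786, 4)
H1 returns ((9786, 4), (6))
H2 returns [((9786, 4), (6))]
= [((9786, 4), (6))]

Answer: [((9786, 4), (6))]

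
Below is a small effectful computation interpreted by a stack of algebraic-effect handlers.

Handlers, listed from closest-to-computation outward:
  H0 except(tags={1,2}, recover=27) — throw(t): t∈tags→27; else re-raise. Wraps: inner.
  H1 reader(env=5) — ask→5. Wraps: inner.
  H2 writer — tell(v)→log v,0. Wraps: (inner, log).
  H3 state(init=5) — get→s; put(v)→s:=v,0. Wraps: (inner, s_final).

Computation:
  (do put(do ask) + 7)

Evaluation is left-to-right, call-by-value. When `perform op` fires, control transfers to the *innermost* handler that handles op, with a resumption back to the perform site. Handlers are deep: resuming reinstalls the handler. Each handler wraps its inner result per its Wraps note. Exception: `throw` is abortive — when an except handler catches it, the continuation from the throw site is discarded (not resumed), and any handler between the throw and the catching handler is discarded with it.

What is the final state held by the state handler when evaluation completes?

Answer: 5

Evaluation trace:
ask @ H1 ⇒ 5
put(5) @ H3 ⇒ s:=5
H0 returns 7
H1 returns 7
H2 returns (7, ())
H3 returns ((7, ()), 5)
= ((7, ()), 5)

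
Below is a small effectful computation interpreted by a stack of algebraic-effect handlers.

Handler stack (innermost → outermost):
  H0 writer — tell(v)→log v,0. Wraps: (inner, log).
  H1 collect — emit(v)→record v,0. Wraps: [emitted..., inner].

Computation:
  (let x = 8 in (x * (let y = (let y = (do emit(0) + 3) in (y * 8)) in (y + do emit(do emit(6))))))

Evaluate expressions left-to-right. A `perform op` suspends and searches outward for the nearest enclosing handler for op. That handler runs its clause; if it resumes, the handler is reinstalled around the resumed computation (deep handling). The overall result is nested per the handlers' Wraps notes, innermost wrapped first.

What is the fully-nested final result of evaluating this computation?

Answer: [0, 6, 0, (192, ())]

Working:
emit(0) @ H1 ⇒ out+=0
emit(6) @ H1 ⇒ out+=6
emit(0) @ H1 ⇒ out+=0
H0 returns (192, ())
H1 returns [0, 6, 0, (192, ())]
= [0, 6, 0, (192, ())]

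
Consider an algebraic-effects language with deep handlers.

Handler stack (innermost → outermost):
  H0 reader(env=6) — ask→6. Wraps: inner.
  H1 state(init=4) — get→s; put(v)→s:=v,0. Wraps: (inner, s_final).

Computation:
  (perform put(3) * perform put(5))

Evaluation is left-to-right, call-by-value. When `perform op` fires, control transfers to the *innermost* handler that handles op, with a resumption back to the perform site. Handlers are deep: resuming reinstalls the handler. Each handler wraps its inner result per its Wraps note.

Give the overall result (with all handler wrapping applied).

Answer: (0, 5)

Working:
put(3) @ H1 ⇒ s:=3
put(5) @ H1 ⇒ s:=5
H0 returns 0
H1 returns (0, 5)
= (0, 5)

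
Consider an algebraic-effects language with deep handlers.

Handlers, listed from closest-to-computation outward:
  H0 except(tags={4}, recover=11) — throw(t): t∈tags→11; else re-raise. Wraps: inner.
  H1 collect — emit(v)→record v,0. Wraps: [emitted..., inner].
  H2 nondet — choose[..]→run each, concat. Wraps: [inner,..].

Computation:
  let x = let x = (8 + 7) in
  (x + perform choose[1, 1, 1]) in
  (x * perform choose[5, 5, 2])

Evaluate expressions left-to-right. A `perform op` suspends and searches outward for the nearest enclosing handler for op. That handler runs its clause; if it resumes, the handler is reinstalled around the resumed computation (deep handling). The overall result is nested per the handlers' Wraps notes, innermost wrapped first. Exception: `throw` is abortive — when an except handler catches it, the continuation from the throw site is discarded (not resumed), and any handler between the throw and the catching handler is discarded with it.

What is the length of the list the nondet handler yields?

Answer: 9

Evaluation trace:
choose[1, 1, 1] @ H2
  branch[0] choose=1:
    choose[5, 5, 2] @ H2
      branch[0] choose=5:
        H0 returns 80
        H1 returns [80]
        H2 returns [[80]]
      branch[1] choose=5:
        H0 returns 80
        H1 returns [80]
        H2 returns [[80]]
      branch[2] choose=2:
        H0 returns 32
        H1 returns [32]
        H2 returns [[32]]
  branch[1] choose=1:
    choose[5, 5, 2] @ H2
      branch[0] choose=5:
        H0 returns 80
        H1 returns [80]
        H2 returns [[80]]
      branch[1] choose=5:
        H0 returns 80
        H1 returns [80]
        H2 returns [[80]]
      branch[2] choose=2:
        H0 returns 32
        H1 returns [32]
        H2 returns [[32]]
  branch[2] choose=1:
    choose[5, 5, 2] @ H2
      branch[0] choose=5:
        H0 returns 80
        H1 returns [80]
        H2 returns [[80]]
      branch[1] choose=5:
        H0 returns 80
        H1 returns [80]
        H2 returns [[80]]
      branch[2] choose=2:
        H0 returns 32
        H1 returns [32]
        H2 returns [[32]]
= [[80], [80], [32], [80], [80], [32], [80], [80], [32]]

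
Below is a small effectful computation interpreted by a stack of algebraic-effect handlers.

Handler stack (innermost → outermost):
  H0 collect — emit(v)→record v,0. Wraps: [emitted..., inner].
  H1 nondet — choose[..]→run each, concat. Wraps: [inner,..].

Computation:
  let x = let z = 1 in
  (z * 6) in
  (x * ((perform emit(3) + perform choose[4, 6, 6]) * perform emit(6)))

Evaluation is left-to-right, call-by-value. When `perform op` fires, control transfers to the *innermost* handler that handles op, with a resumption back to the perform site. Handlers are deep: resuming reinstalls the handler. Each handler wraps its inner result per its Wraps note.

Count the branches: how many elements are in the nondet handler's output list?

Answer: 3

Step-by-step:
emit(3) @ H0 ⇒ out+=3
choose[4, 6, 6] @ H1
  branch[0] choose=4:
    emit(6) @ H0 ⇒ out+=6
    H0 returns [3, 6, 0]
    H1 returns [[3, 6, 0]]
  branch[1] choose=6:
    emit(6) @ H0 ⇒ out+=6
    H0 returns [3, 6, 0]
    H1 returns [[3, 6, 0]]
  branch[2] choose=6:
    emit(6) @ H0 ⇒ out+=6
    H0 returns [3, 6, 0]
    H1 returns [[3, 6, 0]]
= [[3, 6, 0], [3, 6, 0], [3, 6, 0]]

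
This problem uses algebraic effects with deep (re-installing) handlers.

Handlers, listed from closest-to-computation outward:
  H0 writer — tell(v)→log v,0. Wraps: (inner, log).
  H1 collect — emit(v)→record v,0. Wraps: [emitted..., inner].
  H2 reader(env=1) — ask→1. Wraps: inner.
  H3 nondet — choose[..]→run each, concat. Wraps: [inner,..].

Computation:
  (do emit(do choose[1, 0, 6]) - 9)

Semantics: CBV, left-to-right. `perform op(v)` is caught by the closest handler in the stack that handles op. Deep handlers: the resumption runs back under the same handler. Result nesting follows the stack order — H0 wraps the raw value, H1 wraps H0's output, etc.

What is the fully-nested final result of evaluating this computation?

Working:
choose[1, 0, 6] @ H3
  branch[0] choose=1:
    emit(1) @ H1 ⇒ out+=1
    H0 returns (-9, ())
    H1 returns [1, (-9, ())]
    H2 returns [1, (-9, ())]
    H3 returns [[1, (-9, ())]]
  branch[1] choose=0:
    emit(0) @ H1 ⇒ out+=0
    H0 returns (-9, ())
    H1 returns [0, (-9, ())]
    H2 returns [0, (-9, ())]
    H3 returns [[0, (-9, ())]]
  branch[2] choose=6:
    emit(6) @ H1 ⇒ out+=6
    H0 returns (-9, ())
    H1 returns [6, (-9, ())]
    H2 returns [6, (-9, ())]
    H3 returns [[6, (-9, ())]]
= [[1, (-9, ())], [0, (-9, ())], [6, (-9, ())]]

Answer: [[1, (-9, ())], [0, (-9, ())], [6, (-9, ())]]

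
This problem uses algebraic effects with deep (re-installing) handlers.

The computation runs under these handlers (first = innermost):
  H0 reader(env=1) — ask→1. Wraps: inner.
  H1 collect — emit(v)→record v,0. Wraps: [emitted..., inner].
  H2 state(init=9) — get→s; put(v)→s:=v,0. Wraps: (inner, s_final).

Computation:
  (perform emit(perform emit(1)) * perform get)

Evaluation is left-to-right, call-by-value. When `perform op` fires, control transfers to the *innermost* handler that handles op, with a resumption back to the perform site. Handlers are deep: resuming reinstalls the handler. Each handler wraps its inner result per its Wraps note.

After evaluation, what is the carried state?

Evaluation trace:
emit(1) @ H1 ⇒ out+=1
emit(0) @ H1 ⇒ out+=0
get @ H2 ⇒ 9
H0 returns 0
H1 returns [1, 0, 0]
H2 returns ([1, 0, 0], 9)
= ([1, 0, 0], 9)

Answer: 9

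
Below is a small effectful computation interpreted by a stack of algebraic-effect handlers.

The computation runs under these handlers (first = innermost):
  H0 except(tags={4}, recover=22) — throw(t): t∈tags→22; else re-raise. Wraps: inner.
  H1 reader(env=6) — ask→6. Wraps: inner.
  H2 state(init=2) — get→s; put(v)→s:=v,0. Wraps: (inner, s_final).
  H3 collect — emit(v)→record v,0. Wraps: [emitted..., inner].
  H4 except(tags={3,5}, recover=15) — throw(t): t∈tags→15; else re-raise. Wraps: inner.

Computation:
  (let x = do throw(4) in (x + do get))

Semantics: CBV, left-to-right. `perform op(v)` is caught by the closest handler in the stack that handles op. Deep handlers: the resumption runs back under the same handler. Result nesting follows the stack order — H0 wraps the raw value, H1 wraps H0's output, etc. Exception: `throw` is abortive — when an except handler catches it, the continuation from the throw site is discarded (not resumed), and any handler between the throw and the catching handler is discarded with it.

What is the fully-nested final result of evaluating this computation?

Answer: [(22, 2)]

Working:
throw(4) @ H0 caught ⇒ 22
H1 returns 22
H2 returns (22, 2)
H3 returns [(22, 2)]
H4 returns [(22, 2)]
= [(22, 2)]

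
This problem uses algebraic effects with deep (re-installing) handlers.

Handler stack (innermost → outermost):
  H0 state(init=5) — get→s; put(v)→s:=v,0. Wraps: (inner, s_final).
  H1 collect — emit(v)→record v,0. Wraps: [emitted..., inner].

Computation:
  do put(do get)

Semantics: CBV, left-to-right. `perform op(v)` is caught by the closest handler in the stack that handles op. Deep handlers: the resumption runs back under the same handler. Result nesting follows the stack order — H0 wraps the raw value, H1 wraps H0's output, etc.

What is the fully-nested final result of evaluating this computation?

Answer: [(0, 5)]

Step-by-step:
get @ H0 ⇒ 5
put(5) @ H0 ⇒ s:=5
H0 returns (0, 5)
H1 returns [(0, 5)]
= [(0, 5)]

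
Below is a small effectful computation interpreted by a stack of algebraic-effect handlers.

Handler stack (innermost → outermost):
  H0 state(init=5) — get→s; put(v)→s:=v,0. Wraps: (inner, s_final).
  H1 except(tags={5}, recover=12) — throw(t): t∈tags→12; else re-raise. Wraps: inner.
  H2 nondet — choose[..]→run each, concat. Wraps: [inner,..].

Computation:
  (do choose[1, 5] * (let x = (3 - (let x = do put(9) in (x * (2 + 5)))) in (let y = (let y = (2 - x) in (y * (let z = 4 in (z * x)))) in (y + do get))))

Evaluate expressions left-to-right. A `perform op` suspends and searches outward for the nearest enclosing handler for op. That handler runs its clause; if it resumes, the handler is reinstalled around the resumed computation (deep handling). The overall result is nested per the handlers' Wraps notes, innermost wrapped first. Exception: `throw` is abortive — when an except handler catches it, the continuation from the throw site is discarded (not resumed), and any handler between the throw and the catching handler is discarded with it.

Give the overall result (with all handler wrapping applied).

Answer: [(-3, 9), (-15, 9)]

Working:
choose[1, 5] @ H2
  branch[0] choose=1:
    put(9) @ H0 ⇒ s:=9
    get @ H0 ⇒ 9
    H0 returns (-3, 9)
    H1 returns (-3, 9)
    H2 returns [(-3, 9)]
  branch[1] choose=5:
    put(9) @ H0 ⇒ s:=9
    get @ H0 ⇒ 9
    H0 returns (-15, 9)
    H1 returns (-15, 9)
    H2 returns [(-15, 9)]
= [(-3, 9), (-15, 9)]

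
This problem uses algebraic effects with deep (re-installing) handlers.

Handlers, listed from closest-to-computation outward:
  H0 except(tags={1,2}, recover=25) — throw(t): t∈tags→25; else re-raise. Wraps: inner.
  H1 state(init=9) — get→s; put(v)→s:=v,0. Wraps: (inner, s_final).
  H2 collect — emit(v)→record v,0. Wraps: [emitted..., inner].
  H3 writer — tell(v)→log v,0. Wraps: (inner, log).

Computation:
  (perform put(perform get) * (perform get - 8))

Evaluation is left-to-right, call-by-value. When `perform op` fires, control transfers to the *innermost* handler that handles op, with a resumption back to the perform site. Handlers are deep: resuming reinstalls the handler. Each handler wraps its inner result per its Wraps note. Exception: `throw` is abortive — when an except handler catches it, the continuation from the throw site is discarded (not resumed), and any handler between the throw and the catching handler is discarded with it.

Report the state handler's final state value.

Evaluation trace:
get @ H1 ⇒ 9
put(9) @ H1 ⇒ s:=9
get @ H1 ⇒ 9
H0 returns 0
H1 returns (0, 9)
H2 returns [(0, 9)]
H3 returns ([(0, 9)], ())
= ([(0, 9)], ())

Answer: 9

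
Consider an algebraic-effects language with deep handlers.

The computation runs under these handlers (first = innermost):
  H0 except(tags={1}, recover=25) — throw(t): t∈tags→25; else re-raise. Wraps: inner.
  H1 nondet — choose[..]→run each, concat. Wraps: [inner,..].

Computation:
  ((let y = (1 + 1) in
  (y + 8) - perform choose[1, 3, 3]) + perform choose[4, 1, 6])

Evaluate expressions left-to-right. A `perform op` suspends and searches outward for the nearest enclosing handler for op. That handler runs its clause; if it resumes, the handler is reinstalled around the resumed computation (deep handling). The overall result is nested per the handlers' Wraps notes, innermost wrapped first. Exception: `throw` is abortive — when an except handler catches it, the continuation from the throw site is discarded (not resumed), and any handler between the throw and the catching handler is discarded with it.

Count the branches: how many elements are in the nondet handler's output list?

Evaluation trace:
choose[1, 3, 3] @ H1
  branch[0] choose=1:
    choose[4, 1, 6] @ H1
      branch[0] choose=4:
        H0 returns 13
        H1 returns [13]
      branch[1] choose=1:
        H0 returns 10
        H1 returns [10]
      branch[2] choose=6:
        H0 returns 15
        H1 returns [15]
  branch[1] choose=3:
    choose[4, 1, 6] @ H1
      branch[0] choose=4:
        H0 returns 11
        H1 returns [11]
      branch[1] choose=1:
        H0 returns 8
        H1 returns [8]
      branch[2] choose=6:
        H0 returns 13
        H1 returns [13]
  branch[2] choose=3:
    choose[4, 1, 6] @ H1
      branch[0] choose=4:
        H0 returns 11
        H1 returns [11]
      branch[1] choose=1:
        H0 returns 8
        H1 returns [8]
      branch[2] choose=6:
        H0 returns 13
        H1 returns [13]
= [13, 10, 15, 11, 8, 13, 11, 8, 13]

Answer: 9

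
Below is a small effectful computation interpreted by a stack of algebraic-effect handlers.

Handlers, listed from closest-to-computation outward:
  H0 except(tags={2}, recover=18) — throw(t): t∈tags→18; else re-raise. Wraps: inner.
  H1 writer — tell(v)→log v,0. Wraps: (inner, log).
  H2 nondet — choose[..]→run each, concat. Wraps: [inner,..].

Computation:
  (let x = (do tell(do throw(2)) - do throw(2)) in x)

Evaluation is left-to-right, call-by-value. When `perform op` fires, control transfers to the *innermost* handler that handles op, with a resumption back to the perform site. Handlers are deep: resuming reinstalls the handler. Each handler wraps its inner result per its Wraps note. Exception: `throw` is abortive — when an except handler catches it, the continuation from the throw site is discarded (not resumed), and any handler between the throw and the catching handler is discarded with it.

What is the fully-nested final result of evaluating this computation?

Answer: [(18, ())]

Step-by-step:
throw(2) @ H0 caught ⇒ 18
H1 returns (18, ())
H2 returns [(18, ())]
= [(18, ())]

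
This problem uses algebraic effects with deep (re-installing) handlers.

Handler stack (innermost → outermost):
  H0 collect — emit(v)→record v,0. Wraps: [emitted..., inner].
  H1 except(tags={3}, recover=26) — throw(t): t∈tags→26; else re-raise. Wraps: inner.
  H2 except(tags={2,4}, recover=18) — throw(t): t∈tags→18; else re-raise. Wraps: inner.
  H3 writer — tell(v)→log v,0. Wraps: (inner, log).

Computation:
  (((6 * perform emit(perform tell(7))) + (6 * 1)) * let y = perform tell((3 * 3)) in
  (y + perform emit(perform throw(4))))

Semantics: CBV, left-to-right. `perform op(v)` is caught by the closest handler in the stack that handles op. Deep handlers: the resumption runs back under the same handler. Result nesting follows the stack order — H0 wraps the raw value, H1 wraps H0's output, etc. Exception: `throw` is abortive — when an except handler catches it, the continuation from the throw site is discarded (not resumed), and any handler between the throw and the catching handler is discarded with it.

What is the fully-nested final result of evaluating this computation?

Step-by-step:
tell(7) @ H3 ⇒ log+=7
emit(0) @ H0 ⇒ out+=0
tell(9) @ H3 ⇒ log+=9
throw(4) @ H1 re-raised
throw(4) @ H2 caught ⇒ 18
H3 returns (18, (7, 9))
= (18, (7, 9))

Answer: (18, (7, 9))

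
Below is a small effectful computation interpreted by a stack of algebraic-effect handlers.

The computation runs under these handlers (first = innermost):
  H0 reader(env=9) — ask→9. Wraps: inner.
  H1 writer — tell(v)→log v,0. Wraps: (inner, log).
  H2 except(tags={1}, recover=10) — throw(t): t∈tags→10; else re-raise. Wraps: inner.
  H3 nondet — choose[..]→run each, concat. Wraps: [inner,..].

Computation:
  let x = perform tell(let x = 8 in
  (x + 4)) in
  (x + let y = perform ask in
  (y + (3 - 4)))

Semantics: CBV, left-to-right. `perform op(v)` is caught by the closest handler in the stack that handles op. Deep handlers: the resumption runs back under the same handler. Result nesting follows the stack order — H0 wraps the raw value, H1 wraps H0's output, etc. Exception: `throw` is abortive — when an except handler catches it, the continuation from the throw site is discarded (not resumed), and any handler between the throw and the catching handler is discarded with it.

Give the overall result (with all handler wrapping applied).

Answer: [(8, (12))]

Evaluation trace:
tell(12) @ H1 ⇒ log+=12
ask @ H0 ⇒ 9
H0 returns 8
H1 returns (8, (12))
H2 returns (8, (12))
H3 returns [(8, (12))]
= [(8, (12))]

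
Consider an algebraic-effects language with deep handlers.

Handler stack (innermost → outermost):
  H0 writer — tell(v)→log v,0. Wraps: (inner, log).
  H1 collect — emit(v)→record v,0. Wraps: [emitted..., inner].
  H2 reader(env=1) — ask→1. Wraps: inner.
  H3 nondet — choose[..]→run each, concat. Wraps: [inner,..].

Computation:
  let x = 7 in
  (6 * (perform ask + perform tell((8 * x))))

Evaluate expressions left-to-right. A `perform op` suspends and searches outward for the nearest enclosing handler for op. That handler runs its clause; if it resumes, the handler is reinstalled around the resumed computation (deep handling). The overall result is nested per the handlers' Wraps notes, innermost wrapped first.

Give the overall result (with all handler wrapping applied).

Answer: [[(6, (56))]]

Evaluation trace:
ask @ H2 ⇒ 1
tell(56) @ H0 ⇒ log+=56
H0 returns (6, (56))
H1 returns [(6, (56))]
H2 returns [(6, (56))]
H3 returns [[(6, (56))]]
= [[(6, (56))]]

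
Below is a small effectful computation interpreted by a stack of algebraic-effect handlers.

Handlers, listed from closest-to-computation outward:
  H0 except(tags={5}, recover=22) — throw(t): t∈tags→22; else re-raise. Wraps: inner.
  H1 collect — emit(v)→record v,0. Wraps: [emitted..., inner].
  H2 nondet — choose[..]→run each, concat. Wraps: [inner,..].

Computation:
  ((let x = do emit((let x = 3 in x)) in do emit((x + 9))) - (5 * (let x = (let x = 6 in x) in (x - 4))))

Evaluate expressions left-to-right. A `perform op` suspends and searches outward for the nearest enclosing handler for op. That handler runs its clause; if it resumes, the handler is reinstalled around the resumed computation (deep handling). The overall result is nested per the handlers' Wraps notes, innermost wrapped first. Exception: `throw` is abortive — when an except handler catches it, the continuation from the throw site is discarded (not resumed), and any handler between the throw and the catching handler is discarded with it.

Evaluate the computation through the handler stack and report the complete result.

Answer: [[3, 9, -10]]

Working:
emit(3) @ H1 ⇒ out+=3
emit(9) @ H1 ⇒ out+=9
H0 returns -10
H1 returns [3, 9, -10]
H2 returns [[3, 9, -10]]
= [[3, 9, -10]]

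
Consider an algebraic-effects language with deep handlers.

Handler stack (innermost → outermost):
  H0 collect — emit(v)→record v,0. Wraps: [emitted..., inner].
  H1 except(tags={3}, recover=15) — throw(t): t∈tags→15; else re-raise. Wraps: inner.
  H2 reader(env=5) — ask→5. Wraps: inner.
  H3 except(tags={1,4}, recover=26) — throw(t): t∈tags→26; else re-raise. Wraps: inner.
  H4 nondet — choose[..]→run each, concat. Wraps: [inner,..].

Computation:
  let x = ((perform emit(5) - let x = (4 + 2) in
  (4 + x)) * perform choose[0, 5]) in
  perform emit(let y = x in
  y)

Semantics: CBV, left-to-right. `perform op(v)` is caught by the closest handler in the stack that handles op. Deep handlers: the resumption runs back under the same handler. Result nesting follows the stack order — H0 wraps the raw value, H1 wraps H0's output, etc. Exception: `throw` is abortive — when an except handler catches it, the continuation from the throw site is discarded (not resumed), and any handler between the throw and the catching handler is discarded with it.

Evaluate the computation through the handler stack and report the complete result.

Working:
emit(5) @ H0 ⇒ out+=5
choose[0, 5] @ H4
  branch[0] choose=0:
    emit(0) @ H0 ⇒ out+=0
    H0 returns [5, 0, 0]
    H1 returns [5, 0, 0]
    H2 returns [5, 0, 0]
    H3 returns [5, 0, 0]
    H4 returns [[5, 0, 0]]
  branch[1] choose=5:
    emit(-50) @ H0 ⇒ out+=-50
    H0 returns [5, -50, 0]
    H1 returns [5, -50, 0]
    H2 returns [5, -50, 0]
    H3 returns [5, -50, 0]
    H4 returns [[5, -50, 0]]
= [[5, 0, 0], [5, -50, 0]]

Answer: [[5, 0, 0], [5, -50, 0]]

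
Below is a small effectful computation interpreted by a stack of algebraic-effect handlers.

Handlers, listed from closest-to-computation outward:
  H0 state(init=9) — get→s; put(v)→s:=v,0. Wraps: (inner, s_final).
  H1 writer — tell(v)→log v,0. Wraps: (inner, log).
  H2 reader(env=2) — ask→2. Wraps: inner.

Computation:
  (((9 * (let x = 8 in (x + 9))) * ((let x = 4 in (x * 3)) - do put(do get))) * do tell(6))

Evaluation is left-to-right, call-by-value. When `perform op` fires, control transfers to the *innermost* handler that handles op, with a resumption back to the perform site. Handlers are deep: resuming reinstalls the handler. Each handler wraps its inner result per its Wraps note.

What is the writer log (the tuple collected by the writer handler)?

Working:
get @ H0 ⇒ 9
put(9) @ H0 ⇒ s:=9
tell(6) @ H1 ⇒ log+=6
H0 returns (0, 9)
H1 returns ((0, 9), (6))
H2 returns ((0, 9), (6))
= ((0, 9), (6))

Answer: (6)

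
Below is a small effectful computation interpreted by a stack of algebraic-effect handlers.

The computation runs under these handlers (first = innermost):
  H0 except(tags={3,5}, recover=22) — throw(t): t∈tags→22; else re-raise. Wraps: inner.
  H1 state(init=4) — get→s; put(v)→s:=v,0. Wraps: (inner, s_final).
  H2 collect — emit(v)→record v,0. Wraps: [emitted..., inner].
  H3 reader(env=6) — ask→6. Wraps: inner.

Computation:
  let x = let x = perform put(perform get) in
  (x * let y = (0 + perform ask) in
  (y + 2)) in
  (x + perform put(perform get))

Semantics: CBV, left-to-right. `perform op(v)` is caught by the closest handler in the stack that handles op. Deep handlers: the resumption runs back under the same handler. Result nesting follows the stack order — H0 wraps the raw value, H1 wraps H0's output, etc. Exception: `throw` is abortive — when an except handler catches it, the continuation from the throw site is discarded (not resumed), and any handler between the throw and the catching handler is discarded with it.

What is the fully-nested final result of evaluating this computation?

Answer: [(0, 4)]

Step-by-step:
get @ H1 ⇒ 4
put(4) @ H1 ⇒ s:=4
ask @ H3 ⇒ 6
get @ H1 ⇒ 4
put(4) @ H1 ⇒ s:=4
H0 returns 0
H1 returns (0, 4)
H2 returns [(0, 4)]
H3 returns [(0, 4)]
= [(0, 4)]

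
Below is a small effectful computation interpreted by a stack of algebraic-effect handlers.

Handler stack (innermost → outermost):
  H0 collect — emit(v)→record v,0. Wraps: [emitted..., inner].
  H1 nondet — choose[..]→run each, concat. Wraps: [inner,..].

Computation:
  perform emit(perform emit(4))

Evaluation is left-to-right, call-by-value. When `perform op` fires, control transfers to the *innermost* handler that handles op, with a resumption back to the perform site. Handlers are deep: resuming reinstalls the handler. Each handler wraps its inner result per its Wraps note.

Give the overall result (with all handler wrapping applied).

Evaluation trace:
emit(4) @ H0 ⇒ out+=4
emit(0) @ H0 ⇒ out+=0
H0 returns [4, 0, 0]
H1 returns [[4, 0, 0]]
= [[4, 0, 0]]

Answer: [[4, 0, 0]]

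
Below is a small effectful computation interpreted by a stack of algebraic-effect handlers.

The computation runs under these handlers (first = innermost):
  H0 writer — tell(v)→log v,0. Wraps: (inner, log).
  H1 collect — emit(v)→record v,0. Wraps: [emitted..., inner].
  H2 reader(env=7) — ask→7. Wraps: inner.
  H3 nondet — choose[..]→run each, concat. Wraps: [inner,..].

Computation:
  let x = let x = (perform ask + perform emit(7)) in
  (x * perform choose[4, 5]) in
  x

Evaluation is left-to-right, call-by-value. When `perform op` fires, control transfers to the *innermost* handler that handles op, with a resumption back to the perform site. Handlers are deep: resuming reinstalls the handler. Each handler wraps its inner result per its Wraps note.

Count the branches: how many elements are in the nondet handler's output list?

Step-by-step:
ask @ H2 ⇒ 7
emit(7) @ H1 ⇒ out+=7
choose[4, 5] @ H3
  branch[0] choose=4:
    H0 returns (28, ())
    H1 returns [7, (28, ())]
    H2 returns [7, (28, ())]
    H3 returns [[7, (28, ())]]
  branch[1] choose=5:
    H0 returns (35, ())
    H1 returns [7, (35, ())]
    H2 returns [7, (35, ())]
    H3 returns [[7, (35, ())]]
= [[7, (28, ())], [7, (35, ())]]

Answer: 2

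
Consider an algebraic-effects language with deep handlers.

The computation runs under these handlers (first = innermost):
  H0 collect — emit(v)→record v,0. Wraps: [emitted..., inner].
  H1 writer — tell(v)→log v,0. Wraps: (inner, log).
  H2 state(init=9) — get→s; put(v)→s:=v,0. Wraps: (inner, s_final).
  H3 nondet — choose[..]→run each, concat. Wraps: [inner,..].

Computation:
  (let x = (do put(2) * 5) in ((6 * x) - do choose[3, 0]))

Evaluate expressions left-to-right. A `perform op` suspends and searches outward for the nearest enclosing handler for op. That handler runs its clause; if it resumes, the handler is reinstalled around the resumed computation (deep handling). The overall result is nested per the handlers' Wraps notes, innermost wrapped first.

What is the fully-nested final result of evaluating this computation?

Evaluation trace:
put(2) @ H2 ⇒ s:=2
choose[3, 0] @ H3
  branch[0] choose=3:
    H0 returns [-3]
    H1 returns ([-3], ())
    H2 returns (([-3], ()), 2)
    H3 returns [(([-3], ()), 2)]
  branch[1] choose=0:
    H0 returns [0]
    H1 returns ([0], ())
    H2 returns (([0], ()), 2)
    H3 returns [(([0], ()), 2)]
= [(([-3], ()), 2), (([0], ()), 2)]

Answer: [(([-3], ()), 2), (([0], ()), 2)]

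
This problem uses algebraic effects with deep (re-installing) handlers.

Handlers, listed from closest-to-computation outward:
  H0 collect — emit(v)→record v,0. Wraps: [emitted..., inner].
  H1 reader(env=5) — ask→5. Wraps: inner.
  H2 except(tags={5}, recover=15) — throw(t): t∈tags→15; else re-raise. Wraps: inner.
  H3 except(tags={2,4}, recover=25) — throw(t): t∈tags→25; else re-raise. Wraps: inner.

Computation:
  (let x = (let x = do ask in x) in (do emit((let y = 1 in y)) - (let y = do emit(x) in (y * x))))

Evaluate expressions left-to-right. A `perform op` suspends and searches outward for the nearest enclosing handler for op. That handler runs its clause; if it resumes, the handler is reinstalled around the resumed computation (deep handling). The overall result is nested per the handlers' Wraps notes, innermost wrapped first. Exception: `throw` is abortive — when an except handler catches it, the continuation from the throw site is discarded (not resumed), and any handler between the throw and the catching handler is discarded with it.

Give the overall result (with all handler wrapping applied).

Answer: [1, 5, 0]

Working:
ask @ H1 ⇒ 5
emit(1) @ H0 ⇒ out+=1
emit(5) @ H0 ⇒ out+=5
H0 returns [1, 5, 0]
H1 returns [1, 5, 0]
H2 returns [1, 5, 0]
H3 returns [1, 5, 0]
= [1, 5, 0]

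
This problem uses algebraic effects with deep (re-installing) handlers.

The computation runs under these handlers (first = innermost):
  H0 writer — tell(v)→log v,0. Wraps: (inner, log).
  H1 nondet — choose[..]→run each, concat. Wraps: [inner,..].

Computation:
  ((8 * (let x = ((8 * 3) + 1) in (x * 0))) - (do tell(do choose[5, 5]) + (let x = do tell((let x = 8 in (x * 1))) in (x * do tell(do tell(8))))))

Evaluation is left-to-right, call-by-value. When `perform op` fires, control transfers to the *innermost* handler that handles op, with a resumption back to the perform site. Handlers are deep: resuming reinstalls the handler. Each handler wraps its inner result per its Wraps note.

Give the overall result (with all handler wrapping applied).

Step-by-step:
choose[5, 5] @ H1
  branch[0] choose=5:
    tell(5) @ H0 ⇒ log+=5
    tell(8) @ H0 ⇒ log+=8
    tell(8) @ H0 ⇒ log+=8
    tell(0) @ H0 ⇒ log+=0
    H0 returns (0, (5, 8, 8, 0))
    H1 returns [(0, (5, 8, 8, 0))]
  branch[1] choose=5:
    tell(5) @ H0 ⇒ log+=5
    tell(8) @ H0 ⇒ log+=8
    tell(8) @ H0 ⇒ log+=8
    tell(0) @ H0 ⇒ log+=0
    H0 returns (0, (5, 8, 8, 0))
    H1 returns [(0, (5, 8, 8, 0))]
= [(0, (5, 8, 8, 0)), (0, (5, 8, 8, 0))]

Answer: [(0, (5, 8, 8, 0)), (0, (5, 8, 8, 0))]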